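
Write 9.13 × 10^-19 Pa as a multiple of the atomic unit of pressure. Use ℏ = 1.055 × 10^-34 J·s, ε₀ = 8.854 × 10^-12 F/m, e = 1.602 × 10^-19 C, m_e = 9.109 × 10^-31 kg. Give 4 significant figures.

atomic unit of pressure: P_au = E_h/a₀³ = m_e⁴e¹⁰/((4πε₀)⁵ℏ⁸) = 2.929 × 10^13 Pa.
9.13 × 10^-19 / 2.929 × 10^13 = 3.117 × 10^-32

3.117 × 10^-32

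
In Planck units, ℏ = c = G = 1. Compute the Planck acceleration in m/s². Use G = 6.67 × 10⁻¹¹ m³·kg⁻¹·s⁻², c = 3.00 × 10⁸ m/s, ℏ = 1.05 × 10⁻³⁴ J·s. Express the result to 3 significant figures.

From ℏ = c = G = 1 the acceleration scale is a_P = √(c⁷/(ℏG)).
  = √(3.12 × 10¹⁰³)
  = 5.59 × 10⁵¹ m/s²

5.59 × 10⁵¹ m/s²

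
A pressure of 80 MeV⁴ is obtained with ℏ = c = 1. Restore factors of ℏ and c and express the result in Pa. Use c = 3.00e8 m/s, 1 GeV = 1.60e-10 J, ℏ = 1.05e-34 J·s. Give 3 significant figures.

1.68e27 Pa

Pressure is [E]/[L]³ = [E]⁴/(ℏc)³.
1 GeV⁴ → 1/(ℏc)³ × (1 GeV in J)⁴ = 2.10e37 Pa.
Convert the energy scale: 80 MeV⁴ = 8.00e-11 GeV⁴.
Result: 8.00e-11 × 2.10e37 = 1.68e27 Pa.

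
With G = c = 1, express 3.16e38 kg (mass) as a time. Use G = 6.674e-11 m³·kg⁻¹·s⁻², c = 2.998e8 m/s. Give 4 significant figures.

Mass → time via G/c³.
3.16e38 kg × (G/c³) = 782.7 s

782.7 s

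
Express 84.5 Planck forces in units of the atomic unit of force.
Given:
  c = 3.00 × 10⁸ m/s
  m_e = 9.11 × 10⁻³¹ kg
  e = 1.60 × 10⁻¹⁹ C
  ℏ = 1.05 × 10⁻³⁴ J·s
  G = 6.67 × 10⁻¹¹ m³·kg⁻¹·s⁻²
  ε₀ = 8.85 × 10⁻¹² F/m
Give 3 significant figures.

Planck force: F_P = c⁴/G = 1.21 × 10⁴⁴ N
atomic unit of force: F_au = E_h/a₀ = m_e²e⁶/((4πε₀)³ℏ⁴) = 8.33 × 10⁻⁸ N
84.5 × 1.21 × 10⁴⁴ / 8.33 × 10⁻⁸ = 1.23 × 10⁵³

1.23 × 10⁵³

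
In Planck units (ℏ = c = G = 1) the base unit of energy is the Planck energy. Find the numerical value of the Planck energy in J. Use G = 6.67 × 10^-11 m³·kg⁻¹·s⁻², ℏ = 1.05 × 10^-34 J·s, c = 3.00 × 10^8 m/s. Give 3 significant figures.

E_P = √(ℏc⁵/G)
  = √(3.83 × 10^18)
  = 1.96 × 10^9 J

1.96 × 10^9 J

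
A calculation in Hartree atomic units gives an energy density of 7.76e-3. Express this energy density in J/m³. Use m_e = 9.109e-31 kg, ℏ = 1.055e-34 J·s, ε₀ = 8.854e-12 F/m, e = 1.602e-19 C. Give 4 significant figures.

One atomic unit of energy density: u_au = E_h/a₀³ = m_e⁴e¹⁰/((4πε₀)⁵ℏ⁸) = 2.929e13 J/m³.
7.76e-3 × 2.929e13 J/m³ = 2.273e11 J/m³

2.273e11 J/m³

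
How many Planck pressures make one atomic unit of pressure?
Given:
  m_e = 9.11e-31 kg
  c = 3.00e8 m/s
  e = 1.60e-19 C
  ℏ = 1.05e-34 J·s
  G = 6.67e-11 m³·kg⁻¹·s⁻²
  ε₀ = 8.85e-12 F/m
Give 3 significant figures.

6.44e-101

atomic unit of pressure: P_au = E_h/a₀³ = m_e⁴e¹⁰/((4πε₀)⁵ℏ⁸) = 3.01e13 Pa
Planck pressure: p_P = c⁷/(ℏG²) = 4.68e113 Pa
ratio = 3.01e13 / 4.68e113 = 6.44e-101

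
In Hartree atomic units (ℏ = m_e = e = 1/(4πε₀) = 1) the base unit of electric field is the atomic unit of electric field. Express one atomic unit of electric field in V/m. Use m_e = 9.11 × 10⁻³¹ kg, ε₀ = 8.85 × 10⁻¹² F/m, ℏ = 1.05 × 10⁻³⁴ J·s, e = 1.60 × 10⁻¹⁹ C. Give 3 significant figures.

E_au = E_h/(e a₀) = m_e²e⁵/((4πε₀)³ℏ⁴)
E_h = 4.38 × 10⁻¹⁸ J
a₀ = 5.26 × 10⁻¹¹ m
E_h/(e·a₀) = 5.20 × 10¹¹ V/m

5.20 × 10¹¹ V/m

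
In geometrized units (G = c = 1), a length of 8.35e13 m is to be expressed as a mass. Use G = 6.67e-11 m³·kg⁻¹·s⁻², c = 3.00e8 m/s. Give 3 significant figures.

1.13e41 kg

Length → mass via c²/G.
8.35e13 m × (c²/G) = 1.13e41 kg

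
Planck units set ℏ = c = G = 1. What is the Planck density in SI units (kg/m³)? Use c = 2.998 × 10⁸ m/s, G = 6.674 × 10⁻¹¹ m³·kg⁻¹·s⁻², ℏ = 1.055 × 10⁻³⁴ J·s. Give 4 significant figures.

Dimensional analysis gives ρ_P = c⁵/(ℏG²).
  = 2.422 × 10⁴² / 4.699 × 10⁻⁵⁵
  = 5.154 × 10⁹⁶ kg/m³

5.154 × 10⁹⁶ kg/m³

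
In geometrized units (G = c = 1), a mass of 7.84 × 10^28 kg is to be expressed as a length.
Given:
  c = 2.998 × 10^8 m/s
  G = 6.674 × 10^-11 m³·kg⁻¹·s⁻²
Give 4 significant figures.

In G = c = 1 units mass has dimensions of length; the conversion factor is G/c².
7.84 × 10^28 kg × (G/c²) = 58.22 m

58.22 m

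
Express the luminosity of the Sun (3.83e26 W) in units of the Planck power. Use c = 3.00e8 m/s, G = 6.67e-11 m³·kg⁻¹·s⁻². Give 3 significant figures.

Planck power: P_P = c⁵/G = 3.64e52 W.
3.83e26 / 3.64e52 = 1.05e-26

1.05e-26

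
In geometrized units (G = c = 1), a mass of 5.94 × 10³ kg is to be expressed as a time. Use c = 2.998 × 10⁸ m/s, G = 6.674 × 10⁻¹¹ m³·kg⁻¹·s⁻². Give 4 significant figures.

Mass → time via G/c³.
5.94 × 10³ kg × (G/c³) = 1.471 × 10⁻³² s

1.471 × 10⁻³² s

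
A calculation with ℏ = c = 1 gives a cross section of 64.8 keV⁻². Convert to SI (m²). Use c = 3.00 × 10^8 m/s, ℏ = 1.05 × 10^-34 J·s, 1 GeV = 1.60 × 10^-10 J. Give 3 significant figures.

Area is [L]² = [E]⁻²·(ℏc)²; restore (ℏc)².
1 GeV⁻² → (ℏc)² × (1 GeV in J)⁻² = 3.88 × 10^-32 m².
Convert the energy scale: 64.8 keV⁻² = 6.48 × 10^13 GeV⁻².
Result: 6.48 × 10^13 × 3.88 × 10^-32 = 2.51 × 10^-18 m².

2.51 × 10^-18 m²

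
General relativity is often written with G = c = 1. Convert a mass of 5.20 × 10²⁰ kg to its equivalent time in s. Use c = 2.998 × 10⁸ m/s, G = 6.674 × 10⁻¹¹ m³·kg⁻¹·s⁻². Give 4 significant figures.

Mass → time via G/c³.
5.20 × 10²⁰ kg × (G/c³) = 1.288 × 10⁻¹⁵ s

1.288 × 10⁻¹⁵ s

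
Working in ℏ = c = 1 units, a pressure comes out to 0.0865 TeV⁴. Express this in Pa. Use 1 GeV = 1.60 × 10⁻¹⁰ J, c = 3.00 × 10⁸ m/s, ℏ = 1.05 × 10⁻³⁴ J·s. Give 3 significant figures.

1.81 × 10⁴⁸ Pa

Pressure is [E]/[L]³ = [E]⁴/(ℏc)³.
1 GeV⁴ → 1/(ℏc)³ × (1 GeV in J)⁴ = 2.10 × 10³⁷ Pa.
Convert the energy scale: 0.0865 TeV⁴ = 8.65 × 10¹⁰ GeV⁴.
Result: 8.65 × 10¹⁰ × 2.10 × 10³⁷ = 1.81 × 10⁴⁸ Pa.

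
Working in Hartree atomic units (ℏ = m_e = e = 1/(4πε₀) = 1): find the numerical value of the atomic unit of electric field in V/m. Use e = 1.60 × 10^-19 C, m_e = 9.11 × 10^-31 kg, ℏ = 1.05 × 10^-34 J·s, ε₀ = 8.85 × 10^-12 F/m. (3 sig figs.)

5.20 × 10^11 V/m

The unique combination of the constants set to 1 with dimensions of electric field is E_au = E_h/(e a₀) = m_e²e⁵/((4πε₀)³ℏ⁴).
E_h = 4.38 × 10^-18 J
a₀ = 5.26 × 10^-11 m
E_h/(e·a₀) = 5.20 × 10^11 V/m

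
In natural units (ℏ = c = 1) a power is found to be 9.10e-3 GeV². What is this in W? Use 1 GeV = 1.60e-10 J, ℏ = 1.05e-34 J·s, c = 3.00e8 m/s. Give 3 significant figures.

Power is [E]/[T] = [E]²/ℏ.
1 GeV² → 1/ℏ × (1 GeV in J)² = 2.44e14 W.
Result: 9.10e-3 × 2.44e14 = 2.22e12 W.

2.22e12 W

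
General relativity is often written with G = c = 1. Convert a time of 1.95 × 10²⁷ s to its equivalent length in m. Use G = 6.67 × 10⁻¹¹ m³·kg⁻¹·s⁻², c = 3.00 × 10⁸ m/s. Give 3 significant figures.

Time → length via c.
1.95 × 10²⁷ s × (c) = 5.85 × 10³⁵ m

5.85 × 10³⁵ m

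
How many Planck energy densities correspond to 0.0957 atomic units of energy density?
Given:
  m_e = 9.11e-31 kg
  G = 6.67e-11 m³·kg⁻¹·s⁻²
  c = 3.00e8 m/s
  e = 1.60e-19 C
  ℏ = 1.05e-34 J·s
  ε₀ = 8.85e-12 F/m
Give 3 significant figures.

atomic unit of energy density: u_au = E_h/a₀³ = m_e⁴e¹⁰/((4πε₀)⁵ℏ⁸) = 3.01e13 J/m³
Planck energy density: u_P = c⁷/(ℏG²) = 4.68e113 J/m³
0.0957 × 3.01e13 / 4.68e113 = 6.16e-102

6.16e-102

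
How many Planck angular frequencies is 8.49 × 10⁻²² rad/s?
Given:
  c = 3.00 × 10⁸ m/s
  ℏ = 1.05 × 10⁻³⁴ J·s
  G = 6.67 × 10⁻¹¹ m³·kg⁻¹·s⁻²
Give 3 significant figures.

4.56 × 10⁻⁶⁵

Planck angular frequency: ω_P = √(c⁵/(ℏG)) = 1.86 × 10⁴³ rad/s.
8.49 × 10⁻²² / 1.86 × 10⁴³ = 4.56 × 10⁻⁶⁵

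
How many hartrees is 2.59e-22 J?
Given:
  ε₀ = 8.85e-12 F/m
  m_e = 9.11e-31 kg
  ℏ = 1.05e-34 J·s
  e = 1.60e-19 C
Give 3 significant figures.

hartree: E_h = m_e e⁴/(4πε₀ℏ)² = 4.38e-18 J.
2.59e-22 / 4.38e-18 = 5.92e-5

5.92e-5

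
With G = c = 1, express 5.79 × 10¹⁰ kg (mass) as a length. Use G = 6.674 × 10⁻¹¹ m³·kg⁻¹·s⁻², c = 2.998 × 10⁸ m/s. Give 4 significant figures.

In G = c = 1 units mass has dimensions of length; the conversion factor is G/c².
5.79 × 10¹⁰ kg × (G/c²) = 4.299 × 10⁻¹⁷ m

4.299 × 10⁻¹⁷ m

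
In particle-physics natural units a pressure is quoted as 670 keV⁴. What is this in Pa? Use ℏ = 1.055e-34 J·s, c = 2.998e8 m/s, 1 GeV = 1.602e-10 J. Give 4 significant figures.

Pressure is [E]/[L]³ = [E]⁴/(ℏc)³.
1 GeV⁴ → 1/(ℏc)³ × (1 GeV in J)⁴ = 2.082e37 Pa.
Convert the energy scale: 670 keV⁴ = 6.70e-22 GeV⁴.
Result: 6.70e-22 × 2.082e37 = 1.395e16 Pa.

1.395e16 Pa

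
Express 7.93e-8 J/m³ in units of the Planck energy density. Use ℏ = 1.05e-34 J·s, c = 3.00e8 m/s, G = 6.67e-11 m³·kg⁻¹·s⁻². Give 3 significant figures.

1.69e-121

Planck energy density: u_P = c⁷/(ℏG²) = 4.68e113 J/m³.
7.93e-8 / 4.68e113 = 1.69e-121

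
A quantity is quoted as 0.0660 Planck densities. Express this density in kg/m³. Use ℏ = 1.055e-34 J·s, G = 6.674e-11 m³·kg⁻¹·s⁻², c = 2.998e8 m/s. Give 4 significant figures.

One Planck density: ρ_P = c⁵/(ℏG²) = 5.154e96 kg/m³.
0.0660 × 5.154e96 kg/m³ = 3.402e95 kg/m³

3.402e95 kg/m³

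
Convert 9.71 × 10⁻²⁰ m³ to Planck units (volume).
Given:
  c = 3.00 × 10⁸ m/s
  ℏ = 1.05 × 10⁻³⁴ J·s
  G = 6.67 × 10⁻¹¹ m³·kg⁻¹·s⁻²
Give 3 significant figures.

Planck volume: V_P = (ℏG/c³)^(3/2) = 4.18 × 10⁻¹⁰⁵ m³.
9.71 × 10⁻²⁰ / 4.18 × 10⁻¹⁰⁵ = 2.32 × 10⁸⁵

2.32 × 10⁸⁵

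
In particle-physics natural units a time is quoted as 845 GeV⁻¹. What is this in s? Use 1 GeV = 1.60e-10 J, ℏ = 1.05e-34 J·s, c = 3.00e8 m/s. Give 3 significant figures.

5.55e-22 s

A time is [E]⁻¹ in ℏ=c=1; restore one factor of ℏ.
1 GeV⁻¹ → ℏ × (1 GeV in J)⁻¹ = 6.56e-25 s.
Result: 845 × 6.56e-25 = 5.55e-22 s.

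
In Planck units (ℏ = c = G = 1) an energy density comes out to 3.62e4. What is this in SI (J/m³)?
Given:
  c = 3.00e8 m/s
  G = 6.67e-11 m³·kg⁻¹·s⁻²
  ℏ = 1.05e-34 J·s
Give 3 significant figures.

1.69e118 J/m³

One Planck energy density: u_P = c⁷/(ℏG²) = 4.68e113 J/m³.
3.62e4 × 4.68e113 J/m³ = 1.69e118 J/m³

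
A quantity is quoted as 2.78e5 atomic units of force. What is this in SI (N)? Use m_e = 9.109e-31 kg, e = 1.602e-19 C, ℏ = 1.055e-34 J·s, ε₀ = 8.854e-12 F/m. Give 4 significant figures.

One atomic unit of force: F_au = E_h/a₀ = m_e²e⁶/((4πε₀)³ℏ⁴) = 8.220e-8 N.
2.78e5 × 8.220e-8 N = 0.02285 N

0.02285 N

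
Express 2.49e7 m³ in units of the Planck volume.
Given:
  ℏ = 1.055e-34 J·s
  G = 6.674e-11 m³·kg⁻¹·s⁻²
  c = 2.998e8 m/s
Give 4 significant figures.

5.895e111

Planck volume: V_P = (ℏG/c³)^(3/2) = 4.224e-105 m³.
2.49e7 / 4.224e-105 = 5.895e111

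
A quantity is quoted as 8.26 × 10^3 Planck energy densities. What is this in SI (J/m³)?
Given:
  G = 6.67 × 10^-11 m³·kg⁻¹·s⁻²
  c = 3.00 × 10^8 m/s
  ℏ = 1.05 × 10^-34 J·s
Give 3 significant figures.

3.87 × 10^117 J/m³

One Planck energy density: u_P = c⁷/(ℏG²) = 4.68 × 10^113 J/m³.
8.26 × 10^3 × 4.68 × 10^113 J/m³ = 3.87 × 10^117 J/m³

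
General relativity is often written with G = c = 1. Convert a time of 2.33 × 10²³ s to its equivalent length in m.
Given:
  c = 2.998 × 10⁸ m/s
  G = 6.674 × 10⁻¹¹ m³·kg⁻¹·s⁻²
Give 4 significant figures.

Time → length via c.
2.33 × 10²³ s × (c) = 6.985 × 10³¹ m

6.985 × 10³¹ m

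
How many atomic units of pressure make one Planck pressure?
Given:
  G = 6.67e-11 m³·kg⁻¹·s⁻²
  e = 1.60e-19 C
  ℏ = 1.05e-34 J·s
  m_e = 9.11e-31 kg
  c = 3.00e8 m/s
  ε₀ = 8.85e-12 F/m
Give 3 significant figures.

1.55e100

Planck pressure: p_P = c⁷/(ℏG²) = 4.68e113 Pa
atomic unit of pressure: P_au = E_h/a₀³ = m_e⁴e¹⁰/((4πε₀)⁵ℏ⁸) = 3.01e13 Pa
ratio = 4.68e113 / 3.01e13 = 1.55e100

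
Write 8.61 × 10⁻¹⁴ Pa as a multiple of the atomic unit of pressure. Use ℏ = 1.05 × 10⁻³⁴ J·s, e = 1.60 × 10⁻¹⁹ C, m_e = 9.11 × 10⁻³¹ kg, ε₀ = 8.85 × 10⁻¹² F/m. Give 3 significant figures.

atomic unit of pressure: P_au = E_h/a₀³ = m_e⁴e¹⁰/((4πε₀)⁵ℏ⁸) = 3.01 × 10¹³ Pa.
8.61 × 10⁻¹⁴ / 3.01 × 10¹³ = 2.86 × 10⁻²⁷

2.86 × 10⁻²⁷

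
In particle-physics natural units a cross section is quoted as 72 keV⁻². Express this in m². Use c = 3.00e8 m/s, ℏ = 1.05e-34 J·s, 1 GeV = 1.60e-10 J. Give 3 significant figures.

Area is [L]² = [E]⁻²·(ℏc)²; restore (ℏc)².
1 GeV⁻² → (ℏc)² × (1 GeV in J)⁻² = 3.88e-32 m².
Convert the energy scale: 72 keV⁻² = 7.20e13 GeV⁻².
Result: 7.20e13 × 3.88e-32 = 2.79e-18 m².

2.79e-18 m²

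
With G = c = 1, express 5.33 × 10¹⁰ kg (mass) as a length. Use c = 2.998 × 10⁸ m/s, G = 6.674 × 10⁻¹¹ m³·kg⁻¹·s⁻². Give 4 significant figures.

In G = c = 1 units mass has dimensions of length; the conversion factor is G/c².
5.33 × 10¹⁰ kg × (G/c²) = 3.958 × 10⁻¹⁷ m

3.958 × 10⁻¹⁷ m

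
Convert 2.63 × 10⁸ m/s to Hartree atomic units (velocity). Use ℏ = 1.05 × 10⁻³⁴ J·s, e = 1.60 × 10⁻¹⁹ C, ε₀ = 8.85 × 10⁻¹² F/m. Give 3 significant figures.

atomic unit of velocity: v_au = e²/(4πε₀ℏ) = 2.19 × 10⁶ m/s.
2.63 × 10⁸ / 2.19 × 10⁶ = 120

120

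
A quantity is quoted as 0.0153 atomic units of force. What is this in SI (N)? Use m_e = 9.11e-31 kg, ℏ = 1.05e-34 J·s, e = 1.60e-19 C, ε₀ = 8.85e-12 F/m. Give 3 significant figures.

One atomic unit of force: F_au = E_h/a₀ = m_e²e⁶/((4πε₀)³ℏ⁴) = 8.33e-8 N.
0.0153 × 8.33e-8 N = 1.27e-9 N

1.27e-9 N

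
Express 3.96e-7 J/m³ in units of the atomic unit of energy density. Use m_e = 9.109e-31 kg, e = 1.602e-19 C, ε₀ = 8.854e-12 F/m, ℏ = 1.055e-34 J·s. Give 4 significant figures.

1.352e-20

atomic unit of energy density: u_au = E_h/a₀³ = m_e⁴e¹⁰/((4πε₀)⁵ℏ⁸) = 2.929e13 J/m³.
3.96e-7 / 2.929e13 = 1.352e-20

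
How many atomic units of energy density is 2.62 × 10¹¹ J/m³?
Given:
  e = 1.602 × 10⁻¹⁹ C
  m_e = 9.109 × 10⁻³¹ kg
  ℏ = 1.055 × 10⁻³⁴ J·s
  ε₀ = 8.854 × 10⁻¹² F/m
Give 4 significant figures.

atomic unit of energy density: u_au = E_h/a₀³ = m_e⁴e¹⁰/((4πε₀)⁵ℏ⁸) = 2.929 × 10¹³ J/m³.
2.62 × 10¹¹ / 2.929 × 10¹³ = 8.945 × 10⁻³

8.945 × 10⁻³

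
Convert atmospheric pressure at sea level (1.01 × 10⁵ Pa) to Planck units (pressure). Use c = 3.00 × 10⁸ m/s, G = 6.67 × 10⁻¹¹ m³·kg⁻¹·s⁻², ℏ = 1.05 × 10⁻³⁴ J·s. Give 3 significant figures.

Planck pressure: p_P = c⁷/(ℏG²) = 4.68 × 10¹¹³ Pa.
1.01 × 10⁵ / 4.68 × 10¹¹³ = 2.16 × 10⁻¹⁰⁹

2.16 × 10⁻¹⁰⁹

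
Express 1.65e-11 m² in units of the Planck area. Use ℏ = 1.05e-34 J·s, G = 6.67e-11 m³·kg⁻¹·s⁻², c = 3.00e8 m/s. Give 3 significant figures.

6.36e58

Planck area: A_P = ℏG/c³ = 2.59e-70 m².
1.65e-11 / 2.59e-70 = 6.36e58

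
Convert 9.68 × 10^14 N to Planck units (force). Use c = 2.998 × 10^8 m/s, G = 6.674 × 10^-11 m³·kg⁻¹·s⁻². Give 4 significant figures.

7.997 × 10^-30

Planck force: F_P = c⁴/G = 1.210 × 10^44 N.
9.68 × 10^14 / 1.210 × 10^44 = 7.997 × 10^-30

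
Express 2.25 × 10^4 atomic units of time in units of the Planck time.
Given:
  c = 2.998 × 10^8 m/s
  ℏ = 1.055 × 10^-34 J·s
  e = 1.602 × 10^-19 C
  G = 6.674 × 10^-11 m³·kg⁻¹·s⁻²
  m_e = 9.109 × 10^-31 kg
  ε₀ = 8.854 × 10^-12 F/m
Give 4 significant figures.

1.011 × 10^31

atomic unit of time: τ_au = (4πε₀)²ℏ³/(m_e e⁴) = 2.423 × 10^-17 s
Planck time: t_P = √(ℏG/c⁵) = 5.392 × 10^-44 s
2.25 × 10^4 × 2.423 × 10^-17 / 5.392 × 10^-44 = 1.011 × 10^31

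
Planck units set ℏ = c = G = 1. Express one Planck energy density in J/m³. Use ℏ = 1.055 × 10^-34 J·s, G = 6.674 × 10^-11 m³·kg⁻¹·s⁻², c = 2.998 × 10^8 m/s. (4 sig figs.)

The unique combination of the constants set to 1 with dimensions of energy density is u_P = c⁷/(ℏG²).
  = 2.177 × 10^59 / 4.699 × 10^-55
  = 4.632 × 10^113 J/m³

4.632 × 10^113 J/m³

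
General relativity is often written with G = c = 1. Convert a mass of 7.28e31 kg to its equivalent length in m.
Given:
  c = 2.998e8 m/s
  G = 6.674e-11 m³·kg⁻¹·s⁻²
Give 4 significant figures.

5.406e4 m

In G = c = 1 units mass has dimensions of length; the conversion factor is G/c².
7.28e31 kg × (G/c²) = 5.406e4 m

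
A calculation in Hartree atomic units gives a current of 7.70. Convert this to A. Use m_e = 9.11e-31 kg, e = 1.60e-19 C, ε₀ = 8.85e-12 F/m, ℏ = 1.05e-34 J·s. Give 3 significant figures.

0.0514 A

One atomic unit of electric current: I_au = e E_h/ℏ = m_e e⁵/((4πε₀)²ℏ³) = 6.67e-3 A.
7.70 × 6.67e-3 A = 0.0514 A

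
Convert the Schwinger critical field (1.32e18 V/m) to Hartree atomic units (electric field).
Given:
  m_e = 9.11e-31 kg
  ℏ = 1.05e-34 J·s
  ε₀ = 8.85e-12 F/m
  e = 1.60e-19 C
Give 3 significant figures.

atomic unit of electric field: E_au = E_h/(e a₀) = m_e²e⁵/((4πε₀)³ℏ⁴) = 5.20e11 V/m.
1.32e18 / 5.20e11 = 2.54e6

2.54e6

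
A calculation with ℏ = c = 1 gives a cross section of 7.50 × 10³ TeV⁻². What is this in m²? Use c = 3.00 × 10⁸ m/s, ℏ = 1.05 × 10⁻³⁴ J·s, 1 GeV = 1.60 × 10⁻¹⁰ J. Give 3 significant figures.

2.91 × 10⁻³⁴ m²

Area is [L]² = [E]⁻²·(ℏc)²; restore (ℏc)².
1 GeV⁻² → (ℏc)² × (1 GeV in J)⁻² = 3.88 × 10⁻³² m².
Convert the energy scale: 7.50 × 10³ TeV⁻² = 7.50 × 10⁻³ GeV⁻².
Result: 7.50 × 10⁻³ × 3.88 × 10⁻³² = 2.91 × 10⁻³⁴ m².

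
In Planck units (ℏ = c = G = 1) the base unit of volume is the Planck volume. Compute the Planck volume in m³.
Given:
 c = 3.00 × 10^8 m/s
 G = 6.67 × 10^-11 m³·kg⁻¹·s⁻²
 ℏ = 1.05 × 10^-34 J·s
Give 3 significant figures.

V_P = (ℏG/c³)^(3/2)
  = √(1.75 × 10^-209)
  = 4.18 × 10^-105 m³

4.18 × 10^-105 m³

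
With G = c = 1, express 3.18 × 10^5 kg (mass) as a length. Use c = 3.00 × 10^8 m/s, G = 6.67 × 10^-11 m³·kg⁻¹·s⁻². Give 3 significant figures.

2.36 × 10^-22 m

In G = c = 1 units mass has dimensions of length; the conversion factor is G/c².
3.18 × 10^5 kg × (G/c²) = 2.36 × 10^-22 m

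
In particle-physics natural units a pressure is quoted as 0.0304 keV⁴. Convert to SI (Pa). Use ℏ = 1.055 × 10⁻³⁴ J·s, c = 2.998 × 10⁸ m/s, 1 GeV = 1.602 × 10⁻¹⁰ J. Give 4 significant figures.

Pressure is [E]/[L]³ = [E]⁴/(ℏc)³.
1 GeV⁴ → 1/(ℏc)³ × (1 GeV in J)⁴ = 2.082 × 10³⁷ Pa.
Convert the energy scale: 0.0304 keV⁴ = 3.04 × 10⁻²⁶ GeV⁴.
Result: 3.04 × 10⁻²⁶ × 2.082 × 10³⁷ = 6.328 × 10¹¹ Pa.

6.328 × 10¹¹ Pa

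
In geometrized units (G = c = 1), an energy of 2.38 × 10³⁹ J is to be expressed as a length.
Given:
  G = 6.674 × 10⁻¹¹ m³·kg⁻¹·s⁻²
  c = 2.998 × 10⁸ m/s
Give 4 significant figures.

Energy → length via G/c⁴.
2.38 × 10³⁹ J × (G/c⁴) = 1.966 × 10⁻⁵ m

1.966 × 10⁻⁵ m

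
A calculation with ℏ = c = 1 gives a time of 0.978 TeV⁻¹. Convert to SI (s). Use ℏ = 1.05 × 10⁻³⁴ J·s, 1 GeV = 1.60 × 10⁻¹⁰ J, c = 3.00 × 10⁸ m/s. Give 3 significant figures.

6.42 × 10⁻²⁸ s

A time is [E]⁻¹ in ℏ=c=1; restore one factor of ℏ.
1 GeV⁻¹ → ℏ × (1 GeV in J)⁻¹ = 6.56 × 10⁻²⁵ s.
Convert the energy scale: 0.978 TeV⁻¹ = 9.78 × 10⁻⁴ GeV⁻¹.
Result: 9.78 × 10⁻⁴ × 6.56 × 10⁻²⁵ = 6.42 × 10⁻²⁸ s.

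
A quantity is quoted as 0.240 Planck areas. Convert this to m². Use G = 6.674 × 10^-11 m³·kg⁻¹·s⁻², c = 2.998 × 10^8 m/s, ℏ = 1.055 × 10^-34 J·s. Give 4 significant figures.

6.271 × 10^-71 m²

One Planck area: A_P = ℏG/c³ = 2.613 × 10^-70 m².
0.240 × 2.613 × 10^-70 m² = 6.271 × 10^-71 m²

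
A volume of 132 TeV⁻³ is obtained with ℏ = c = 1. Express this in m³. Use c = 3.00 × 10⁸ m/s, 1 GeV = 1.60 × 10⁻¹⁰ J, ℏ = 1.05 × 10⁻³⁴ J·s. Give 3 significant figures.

Volume is [L]³ = [E]⁻³·(ℏc)³.
1 GeV⁻³ → (ℏc)³ × (1 GeV in J)⁻³ = 7.63 × 10⁻⁴⁸ m³.
Convert the energy scale: 132 TeV⁻³ = 1.32 × 10⁻⁷ GeV⁻³.
Result: 1.32 × 10⁻⁷ × 7.63 × 10⁻⁴⁸ = 1.01 × 10⁻⁵⁴ m³.

1.01 × 10⁻⁵⁴ m³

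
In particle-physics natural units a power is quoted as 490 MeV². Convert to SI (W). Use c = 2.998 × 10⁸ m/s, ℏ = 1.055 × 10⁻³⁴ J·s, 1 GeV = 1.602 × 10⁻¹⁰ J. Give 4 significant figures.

1.192 × 10¹¹ W

Power is [E]/[T] = [E]²/ℏ.
1 GeV² → 1/ℏ × (1 GeV in J)² = 2.433 × 10¹⁴ W.
Convert the energy scale: 490 MeV² = 4.90 × 10⁻⁴ GeV².
Result: 4.90 × 10⁻⁴ × 2.433 × 10¹⁴ = 1.192 × 10¹¹ W.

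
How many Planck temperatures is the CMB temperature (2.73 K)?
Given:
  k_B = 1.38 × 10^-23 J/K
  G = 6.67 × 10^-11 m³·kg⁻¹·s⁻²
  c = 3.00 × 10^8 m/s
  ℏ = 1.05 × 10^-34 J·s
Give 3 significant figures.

1.93 × 10^-32

Planck temperature: T_P = √(ℏc⁵/G) / k_B = 1.42 × 10^32 K.
2.73 / 1.42 × 10^32 = 1.93 × 10^-32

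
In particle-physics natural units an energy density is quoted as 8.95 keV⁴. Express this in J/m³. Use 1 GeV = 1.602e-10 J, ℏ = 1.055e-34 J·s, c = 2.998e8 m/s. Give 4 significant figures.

1.863e14 J/m³

[E]/[L]³ = [E]⁴/(ℏc)³; restore (ℏc)⁻³.
1 GeV⁴ → 1/(ℏc)³ × (1 GeV in J)⁴ = 2.082e37 J/m³.
Convert the energy scale: 8.95 keV⁴ = 8.95e-24 GeV⁴.
Result: 8.95e-24 × 2.082e37 = 1.863e14 J/m³.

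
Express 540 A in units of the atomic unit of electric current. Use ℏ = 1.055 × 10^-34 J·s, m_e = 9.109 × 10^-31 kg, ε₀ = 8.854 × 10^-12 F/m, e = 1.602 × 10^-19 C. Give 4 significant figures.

atomic unit of electric current: I_au = e E_h/ℏ = m_e e⁵/((4πε₀)²ℏ³) = 6.612 × 10^-3 A.
540 / 6.612 × 10^-3 = 8.167 × 10^4

8.167 × 10^4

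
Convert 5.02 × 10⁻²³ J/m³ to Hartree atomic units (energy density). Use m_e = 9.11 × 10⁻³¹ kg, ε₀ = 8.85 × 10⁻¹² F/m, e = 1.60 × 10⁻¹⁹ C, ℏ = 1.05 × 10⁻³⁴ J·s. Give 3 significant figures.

1.67 × 10⁻³⁶

atomic unit of energy density: u_au = E_h/a₀³ = m_e⁴e¹⁰/((4πε₀)⁵ℏ⁸) = 3.01 × 10¹³ J/m³.
5.02 × 10⁻²³ / 3.01 × 10¹³ = 1.67 × 10⁻³⁶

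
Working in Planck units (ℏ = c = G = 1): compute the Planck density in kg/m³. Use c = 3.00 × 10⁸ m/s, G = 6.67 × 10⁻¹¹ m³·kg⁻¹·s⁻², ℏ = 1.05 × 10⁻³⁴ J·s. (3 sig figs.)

5.20 × 10⁹⁶ kg/m³

Dimensional analysis gives ρ_P = c⁵/(ℏG²).
  = 2.43 × 10⁴² / 4.67 × 10⁻⁵⁵
  = 5.20 × 10⁹⁶ kg/m³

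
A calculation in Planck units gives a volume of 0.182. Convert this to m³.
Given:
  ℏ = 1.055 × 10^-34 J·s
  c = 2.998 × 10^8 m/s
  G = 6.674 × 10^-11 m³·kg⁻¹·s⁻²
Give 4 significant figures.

One Planck volume: V_P = (ℏG/c³)^(3/2) = 4.224 × 10^-105 m³.
0.182 × 4.224 × 10^-105 m³ = 7.688 × 10^-106 m³

7.688 × 10^-106 m³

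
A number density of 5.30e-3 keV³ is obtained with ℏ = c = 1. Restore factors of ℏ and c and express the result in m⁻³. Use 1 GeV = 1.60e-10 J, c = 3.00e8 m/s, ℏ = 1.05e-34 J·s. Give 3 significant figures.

Number density is [L]⁻³ = [E]³/(ℏc)³.
1 GeV³ → 1/(ℏc)³ × (1 GeV in J)³ = 1.31e47 m⁻³.
Convert the energy scale: 5.30e-3 keV³ = 5.30e-21 GeV³.
Result: 5.30e-21 × 1.31e47 = 6.95e26 m⁻³.

6.95e26 m⁻³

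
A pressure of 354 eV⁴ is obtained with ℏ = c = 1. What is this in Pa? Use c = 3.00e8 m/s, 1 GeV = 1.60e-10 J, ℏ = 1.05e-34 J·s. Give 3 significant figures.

7.42e3 Pa

Pressure is [E]/[L]³ = [E]⁴/(ℏc)³.
1 GeV⁴ → 1/(ℏc)³ × (1 GeV in J)⁴ = 2.10e37 Pa.
Convert the energy scale: 354 eV⁴ = 3.54e-34 GeV⁴.
Result: 3.54e-34 × 2.10e37 = 7.42e3 Pa.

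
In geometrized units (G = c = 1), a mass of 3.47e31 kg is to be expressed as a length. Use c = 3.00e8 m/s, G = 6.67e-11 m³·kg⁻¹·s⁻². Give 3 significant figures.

2.57e4 m

In G = c = 1 units mass has dimensions of length; the conversion factor is G/c².
3.47e31 kg × (G/c²) = 2.57e4 m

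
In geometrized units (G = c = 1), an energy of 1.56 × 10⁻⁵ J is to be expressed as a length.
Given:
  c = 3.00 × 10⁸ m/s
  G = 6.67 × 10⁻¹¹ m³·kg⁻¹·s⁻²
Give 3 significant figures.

Energy → length via G/c⁴.
1.56 × 10⁻⁵ J × (G/c⁴) = 1.28 × 10⁻⁴⁹ m

1.28 × 10⁻⁴⁹ m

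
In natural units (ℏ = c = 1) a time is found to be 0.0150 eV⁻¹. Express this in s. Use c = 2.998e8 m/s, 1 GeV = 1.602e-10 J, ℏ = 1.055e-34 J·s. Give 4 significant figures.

9.878e-18 s

A time is [E]⁻¹ in ℏ=c=1; restore one factor of ℏ.
1 GeV⁻¹ → ℏ × (1 GeV in J)⁻¹ = 6.586e-25 s.
Convert the energy scale: 0.0150 eV⁻¹ = 1.50e7 GeV⁻¹.
Result: 1.50e7 × 6.586e-25 = 9.878e-18 s.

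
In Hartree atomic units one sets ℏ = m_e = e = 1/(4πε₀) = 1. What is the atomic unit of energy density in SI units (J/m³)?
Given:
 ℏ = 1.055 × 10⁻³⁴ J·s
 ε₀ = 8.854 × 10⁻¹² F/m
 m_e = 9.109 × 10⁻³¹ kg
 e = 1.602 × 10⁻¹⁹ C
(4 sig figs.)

2.929 × 10¹³ J/m³

u_au = E_h/a₀³ = m_e⁴e¹⁰/((4πε₀)⁵ℏ⁸)
E_h = 4.354 × 10⁻¹⁸ J
a₀ = 5.297 × 10⁻¹¹ m
E_h/a₀³ = 2.929 × 10¹³ J/m³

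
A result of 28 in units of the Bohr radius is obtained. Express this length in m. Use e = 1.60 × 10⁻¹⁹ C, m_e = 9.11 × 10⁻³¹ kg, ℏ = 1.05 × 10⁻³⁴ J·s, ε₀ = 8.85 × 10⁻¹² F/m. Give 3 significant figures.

One Bohr radius: a₀ = 4πε₀ℏ²/(m_e e²) = 5.26 × 10⁻¹¹ m.
28 × 5.26 × 10⁻¹¹ m = 1.47 × 10⁻⁹ m

1.47 × 10⁻⁹ m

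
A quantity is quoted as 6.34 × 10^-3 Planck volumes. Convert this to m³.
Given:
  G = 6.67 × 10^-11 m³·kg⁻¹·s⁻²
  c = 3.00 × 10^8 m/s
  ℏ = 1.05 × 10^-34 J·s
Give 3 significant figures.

2.65 × 10^-107 m³

One Planck volume: V_P = (ℏG/c³)^(3/2) = 4.18 × 10^-105 m³.
6.34 × 10^-3 × 4.18 × 10^-105 m³ = 2.65 × 10^-107 m³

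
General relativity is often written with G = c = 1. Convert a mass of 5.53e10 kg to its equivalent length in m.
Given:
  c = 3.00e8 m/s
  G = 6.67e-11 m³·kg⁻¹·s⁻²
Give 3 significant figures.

In G = c = 1 units mass has dimensions of length; the conversion factor is G/c².
5.53e10 kg × (G/c²) = 4.10e-17 m

4.10e-17 m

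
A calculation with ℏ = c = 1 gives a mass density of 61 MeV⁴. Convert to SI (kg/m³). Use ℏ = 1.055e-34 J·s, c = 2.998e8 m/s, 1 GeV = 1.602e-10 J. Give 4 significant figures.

1.413e10 kg/m³

Mass density is [E]/(c²[L]³) = [E]⁴/(ℏ³c⁵).
1 GeV⁴ → 1/(ℏ³c⁵) × (1 GeV in J)⁴ = 2.316e20 kg/m³.
Convert the energy scale: 61 MeV⁴ = 6.10e-11 GeV⁴.
Result: 6.10e-11 × 2.316e20 = 1.413e10 kg/m³.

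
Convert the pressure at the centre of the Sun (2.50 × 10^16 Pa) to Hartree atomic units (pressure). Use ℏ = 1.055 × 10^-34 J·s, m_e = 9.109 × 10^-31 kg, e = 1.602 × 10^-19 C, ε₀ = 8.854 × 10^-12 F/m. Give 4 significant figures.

atomic unit of pressure: P_au = E_h/a₀³ = m_e⁴e¹⁰/((4πε₀)⁵ℏ⁸) = 2.929 × 10^13 Pa.
2.50 × 10^16 / 2.929 × 10^13 = 853.5

853.5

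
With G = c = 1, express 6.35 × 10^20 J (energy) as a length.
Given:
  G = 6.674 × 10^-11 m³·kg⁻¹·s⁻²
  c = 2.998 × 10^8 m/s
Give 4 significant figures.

Energy → length via G/c⁴.
6.35 × 10^20 J × (G/c⁴) = 5.246 × 10^-24 m

5.246 × 10^-24 m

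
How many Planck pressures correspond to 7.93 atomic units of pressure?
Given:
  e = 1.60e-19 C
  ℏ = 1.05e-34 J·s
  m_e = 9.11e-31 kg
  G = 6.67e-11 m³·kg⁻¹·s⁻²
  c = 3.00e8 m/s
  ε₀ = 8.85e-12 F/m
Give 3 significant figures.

5.10e-100

atomic unit of pressure: P_au = E_h/a₀³ = m_e⁴e¹⁰/((4πε₀)⁵ℏ⁸) = 3.01e13 Pa
Planck pressure: p_P = c⁷/(ℏG²) = 4.68e113 Pa
7.93 × 3.01e13 / 4.68e113 = 5.10e-100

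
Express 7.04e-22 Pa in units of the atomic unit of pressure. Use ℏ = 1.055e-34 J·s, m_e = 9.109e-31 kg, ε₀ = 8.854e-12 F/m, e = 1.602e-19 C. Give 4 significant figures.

atomic unit of pressure: P_au = E_h/a₀³ = m_e⁴e¹⁰/((4πε₀)⁵ℏ⁸) = 2.929e13 Pa.
7.04e-22 / 2.929e13 = 2.403e-35

2.403e-35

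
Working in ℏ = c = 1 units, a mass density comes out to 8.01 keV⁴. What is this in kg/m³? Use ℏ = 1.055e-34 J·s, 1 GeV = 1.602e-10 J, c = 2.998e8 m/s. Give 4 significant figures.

Mass density is [E]/(c²[L]³) = [E]⁴/(ℏ³c⁵).
1 GeV⁴ → 1/(ℏ³c⁵) × (1 GeV in J)⁴ = 2.316e20 kg/m³.
Convert the energy scale: 8.01 keV⁴ = 8.01e-24 GeV⁴.
Result: 8.01e-24 × 2.316e20 = 1.855e-3 kg/m³.

1.855e-3 kg/m³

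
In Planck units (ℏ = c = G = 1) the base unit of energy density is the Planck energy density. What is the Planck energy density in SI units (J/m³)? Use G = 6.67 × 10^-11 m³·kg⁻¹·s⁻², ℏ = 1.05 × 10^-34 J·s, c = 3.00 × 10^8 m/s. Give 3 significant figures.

u_P = c⁷/(ℏG²)
  = 2.19 × 10^59 / 4.67 × 10^-55
  = 4.68 × 10^113 J/m³

4.68 × 10^113 J/m³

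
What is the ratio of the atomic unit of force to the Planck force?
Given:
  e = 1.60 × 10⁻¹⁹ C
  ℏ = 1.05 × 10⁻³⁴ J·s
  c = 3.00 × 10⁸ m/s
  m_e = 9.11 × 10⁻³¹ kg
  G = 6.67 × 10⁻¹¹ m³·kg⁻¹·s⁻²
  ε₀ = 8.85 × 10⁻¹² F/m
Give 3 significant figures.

atomic unit of force: F_au = E_h/a₀ = m_e²e⁶/((4πε₀)³ℏ⁴) = 8.33 × 10⁻⁸ N
Planck force: F_P = c⁴/G = 1.21 × 10⁴⁴ N
ratio = 8.33 × 10⁻⁸ / 1.21 × 10⁴⁴ = 6.86 × 10⁻⁵²

6.86 × 10⁻⁵²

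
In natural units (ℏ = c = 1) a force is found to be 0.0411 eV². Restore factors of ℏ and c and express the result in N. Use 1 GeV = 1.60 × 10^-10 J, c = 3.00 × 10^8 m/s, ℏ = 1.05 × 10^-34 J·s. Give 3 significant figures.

Force is [E]/[L] = [E]²/(ℏc); restore (ℏc)⁻¹.
1 GeV² → 1/(ℏc) × (1 GeV in J)² = 8.13 × 10^5 N.
Convert the energy scale: 0.0411 eV² = 4.11 × 10^-20 GeV².
Result: 4.11 × 10^-20 × 8.13 × 10^5 = 3.34 × 10^-14 N.

3.34 × 10^-14 N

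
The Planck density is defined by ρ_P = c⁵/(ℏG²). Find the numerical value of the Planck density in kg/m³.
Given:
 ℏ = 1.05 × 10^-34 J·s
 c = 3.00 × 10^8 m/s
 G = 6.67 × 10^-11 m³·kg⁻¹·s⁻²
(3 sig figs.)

ρ_P = c⁵/(ℏG²)
  = 2.43 × 10^42 / 4.67 × 10^-55
  = 5.20 × 10^96 kg/m³

5.20 × 10^96 kg/m³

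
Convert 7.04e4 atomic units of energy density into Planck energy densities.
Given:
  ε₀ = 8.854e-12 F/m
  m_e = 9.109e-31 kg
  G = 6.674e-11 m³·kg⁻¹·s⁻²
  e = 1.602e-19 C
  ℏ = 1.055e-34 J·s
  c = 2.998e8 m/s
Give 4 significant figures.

atomic unit of energy density: u_au = E_h/a₀³ = m_e⁴e¹⁰/((4πε₀)⁵ℏ⁸) = 2.929e13 J/m³
Planck energy density: u_P = c⁷/(ℏG²) = 4.632e113 J/m³
7.04e4 × 2.929e13 / 4.632e113 = 4.452e-96

4.452e-96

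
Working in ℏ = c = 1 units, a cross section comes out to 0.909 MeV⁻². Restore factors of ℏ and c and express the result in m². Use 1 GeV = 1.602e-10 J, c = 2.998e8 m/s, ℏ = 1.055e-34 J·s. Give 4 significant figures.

3.543e-26 m²

Area is [L]² = [E]⁻²·(ℏc)²; restore (ℏc)².
1 GeV⁻² → (ℏc)² × (1 GeV in J)⁻² = 3.898e-32 m².
Convert the energy scale: 0.909 MeV⁻² = 9.09e5 GeV⁻².
Result: 9.09e5 × 3.898e-32 = 3.543e-26 m².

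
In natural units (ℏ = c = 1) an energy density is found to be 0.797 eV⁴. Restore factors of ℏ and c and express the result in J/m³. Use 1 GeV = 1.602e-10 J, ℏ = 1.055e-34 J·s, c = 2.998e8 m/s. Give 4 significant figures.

[E]/[L]³ = [E]⁴/(ℏc)³; restore (ℏc)⁻³.
1 GeV⁴ → 1/(ℏc)³ × (1 GeV in J)⁴ = 2.082e37 J/m³.
Convert the energy scale: 0.797 eV⁴ = 7.97e-37 GeV⁴.
Result: 7.97e-37 × 2.082e37 = 16.59 J/m³.

16.59 J/m³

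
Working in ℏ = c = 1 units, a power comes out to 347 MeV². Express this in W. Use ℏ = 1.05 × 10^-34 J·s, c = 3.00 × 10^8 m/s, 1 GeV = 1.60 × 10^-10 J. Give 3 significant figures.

8.46 × 10^10 W

Power is [E]/[T] = [E]²/ℏ.
1 GeV² → 1/ℏ × (1 GeV in J)² = 2.44 × 10^14 W.
Convert the energy scale: 347 MeV² = 3.47 × 10^-4 GeV².
Result: 3.47 × 10^-4 × 2.44 × 10^14 = 8.46 × 10^10 W.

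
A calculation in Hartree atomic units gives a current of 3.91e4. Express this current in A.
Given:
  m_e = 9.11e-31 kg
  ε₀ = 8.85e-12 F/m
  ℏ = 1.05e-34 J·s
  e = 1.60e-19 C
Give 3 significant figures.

261 A

One atomic unit of electric current: I_au = e E_h/ℏ = m_e e⁵/((4πε₀)²ℏ³) = 6.67e-3 A.
3.91e4 × 6.67e-3 A = 261 A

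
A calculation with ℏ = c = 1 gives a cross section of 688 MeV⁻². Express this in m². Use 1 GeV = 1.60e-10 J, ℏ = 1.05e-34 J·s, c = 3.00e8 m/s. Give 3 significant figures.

2.67e-23 m²

Area is [L]² = [E]⁻²·(ℏc)²; restore (ℏc)².
1 GeV⁻² → (ℏc)² × (1 GeV in J)⁻² = 3.88e-32 m².
Convert the energy scale: 688 MeV⁻² = 6.88e8 GeV⁻².
Result: 6.88e8 × 3.88e-32 = 2.67e-23 m².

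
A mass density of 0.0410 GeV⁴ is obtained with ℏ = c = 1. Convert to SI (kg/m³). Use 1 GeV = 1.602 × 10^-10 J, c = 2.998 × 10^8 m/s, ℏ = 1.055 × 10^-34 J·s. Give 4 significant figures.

9.496 × 10^18 kg/m³

Mass density is [E]/(c²[L]³) = [E]⁴/(ℏ³c⁵).
1 GeV⁴ → 1/(ℏ³c⁵) × (1 GeV in J)⁴ = 2.316 × 10^20 kg/m³.
Result: 0.0410 × 2.316 × 10^20 = 9.496 × 10^18 kg/m³.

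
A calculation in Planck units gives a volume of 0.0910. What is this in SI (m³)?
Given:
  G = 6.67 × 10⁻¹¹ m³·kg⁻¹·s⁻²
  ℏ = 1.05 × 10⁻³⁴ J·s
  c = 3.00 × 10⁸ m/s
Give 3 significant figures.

3.80 × 10⁻¹⁰⁶ m³

One Planck volume: V_P = (ℏG/c³)^(3/2) = 4.18 × 10⁻¹⁰⁵ m³.
0.0910 × 4.18 × 10⁻¹⁰⁵ m³ = 3.80 × 10⁻¹⁰⁶ m³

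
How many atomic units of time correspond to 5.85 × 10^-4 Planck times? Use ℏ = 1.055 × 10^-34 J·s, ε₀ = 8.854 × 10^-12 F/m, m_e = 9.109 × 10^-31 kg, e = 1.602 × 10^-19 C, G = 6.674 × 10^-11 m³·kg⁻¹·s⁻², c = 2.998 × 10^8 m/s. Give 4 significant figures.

Planck time: t_P = √(ℏG/c⁵) = 5.392 × 10^-44 s
atomic unit of time: τ_au = (4πε₀)²ℏ³/(m_e e⁴) = 2.423 × 10^-17 s
5.85 × 10^-4 × 5.392 × 10^-44 / 2.423 × 10^-17 = 1.302 × 10^-30

1.302 × 10^-30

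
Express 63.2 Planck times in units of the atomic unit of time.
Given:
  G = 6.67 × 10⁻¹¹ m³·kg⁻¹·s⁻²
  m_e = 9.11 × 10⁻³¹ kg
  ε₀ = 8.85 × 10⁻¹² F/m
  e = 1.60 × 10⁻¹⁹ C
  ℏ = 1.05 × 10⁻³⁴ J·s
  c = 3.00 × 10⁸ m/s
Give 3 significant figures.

Planck time: t_P = √(ℏG/c⁵) = 5.37 × 10⁻⁴⁴ s
atomic unit of time: τ_au = (4πε₀)²ℏ³/(m_e e⁴) = 2.40 × 10⁻¹⁷ s
63.2 × 5.37 × 10⁻⁴⁴ / 2.40 × 10⁻¹⁷ = 1.41 × 10⁻²⁵

1.41 × 10⁻²⁵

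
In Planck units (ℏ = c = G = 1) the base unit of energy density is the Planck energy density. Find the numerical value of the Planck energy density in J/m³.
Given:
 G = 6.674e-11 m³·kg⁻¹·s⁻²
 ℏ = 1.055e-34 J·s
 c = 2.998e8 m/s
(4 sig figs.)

u_P = c⁷/(ℏG²)
  = 2.177e59 / 4.699e-55
  = 4.632e113 J/m³

4.632e113 J/m³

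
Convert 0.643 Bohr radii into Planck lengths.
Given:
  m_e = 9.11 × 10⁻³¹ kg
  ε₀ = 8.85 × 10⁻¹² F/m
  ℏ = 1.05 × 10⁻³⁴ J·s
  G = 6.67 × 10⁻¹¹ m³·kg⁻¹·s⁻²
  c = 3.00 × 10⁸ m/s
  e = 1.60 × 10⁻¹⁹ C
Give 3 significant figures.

2.10 × 10²⁴

Bohr radius: a₀ = 4πε₀ℏ²/(m_e e²) = 5.26 × 10⁻¹¹ m
Planck length: ℓ_P = √(ℏG/c³) = 1.61 × 10⁻³⁵ m
0.643 × 5.26 × 10⁻¹¹ / 1.61 × 10⁻³⁵ = 2.10 × 10²⁴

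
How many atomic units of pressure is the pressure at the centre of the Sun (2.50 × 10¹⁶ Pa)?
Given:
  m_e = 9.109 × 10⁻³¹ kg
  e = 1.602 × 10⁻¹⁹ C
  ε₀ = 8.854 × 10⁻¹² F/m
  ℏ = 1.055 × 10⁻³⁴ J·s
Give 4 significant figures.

atomic unit of pressure: P_au = E_h/a₀³ = m_e⁴e¹⁰/((4πε₀)⁵ℏ⁸) = 2.929 × 10¹³ Pa.
2.50 × 10¹⁶ / 2.929 × 10¹³ = 853.5

853.5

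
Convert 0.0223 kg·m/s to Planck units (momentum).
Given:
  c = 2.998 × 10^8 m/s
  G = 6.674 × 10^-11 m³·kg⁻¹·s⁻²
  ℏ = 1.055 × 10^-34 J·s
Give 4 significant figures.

3.417 × 10^-3

Planck momentum: p_P = √(ℏc³/G) = 6.527 kg·m/s.
0.0223 / 6.527 = 3.417 × 10^-3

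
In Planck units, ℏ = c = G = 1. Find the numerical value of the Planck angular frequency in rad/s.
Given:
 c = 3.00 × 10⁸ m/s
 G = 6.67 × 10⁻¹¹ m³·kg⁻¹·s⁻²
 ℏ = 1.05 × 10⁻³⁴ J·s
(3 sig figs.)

1.86 × 10⁴³ rad/s

Dimensional analysis gives ω_P = √(c⁵/(ℏG)).
  = √(3.47 × 10⁸⁶)
  = 1.86 × 10⁴³ rad/s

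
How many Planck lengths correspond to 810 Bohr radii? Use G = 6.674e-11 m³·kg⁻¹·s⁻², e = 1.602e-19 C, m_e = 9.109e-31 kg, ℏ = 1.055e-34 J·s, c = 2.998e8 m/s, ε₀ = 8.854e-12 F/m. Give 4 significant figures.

Bohr radius: a₀ = 4πε₀ℏ²/(m_e e²) = 5.297e-11 m
Planck length: ℓ_P = √(ℏG/c³) = 1.616e-35 m
810 × 5.297e-11 / 1.616e-35 = 2.654e27

2.654e27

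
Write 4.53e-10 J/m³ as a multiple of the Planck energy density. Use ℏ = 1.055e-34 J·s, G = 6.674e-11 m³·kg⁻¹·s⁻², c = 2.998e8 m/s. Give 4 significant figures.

9.779e-124

Planck energy density: u_P = c⁷/(ℏG²) = 4.632e113 J/m³.
4.53e-10 / 4.632e113 = 9.779e-124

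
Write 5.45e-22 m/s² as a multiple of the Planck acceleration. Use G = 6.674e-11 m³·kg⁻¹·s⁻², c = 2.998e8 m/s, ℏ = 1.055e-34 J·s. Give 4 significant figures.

Planck acceleration: a_P = √(c⁷/(ℏG)) = 5.560e51 m/s².
5.45e-22 / 5.560e51 = 9.802e-74

9.802e-74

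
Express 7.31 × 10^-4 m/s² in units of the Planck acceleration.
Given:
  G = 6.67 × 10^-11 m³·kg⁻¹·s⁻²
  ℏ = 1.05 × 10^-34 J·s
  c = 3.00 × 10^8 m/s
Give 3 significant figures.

Planck acceleration: a_P = √(c⁷/(ℏG)) = 5.59 × 10^51 m/s².
7.31 × 10^-4 / 5.59 × 10^51 = 1.31 × 10^-55

1.31 × 10^-55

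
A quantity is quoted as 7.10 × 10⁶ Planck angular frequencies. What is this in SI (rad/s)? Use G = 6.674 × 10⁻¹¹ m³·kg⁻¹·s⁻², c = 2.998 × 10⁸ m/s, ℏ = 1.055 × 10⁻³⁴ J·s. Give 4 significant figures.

1.317 × 10⁵⁰ rad/s

One Planck angular frequency: ω_P = √(c⁵/(ℏG)) = 1.855 × 10⁴³ rad/s.
7.10 × 10⁶ × 1.855 × 10⁴³ rad/s = 1.317 × 10⁵⁰ rad/s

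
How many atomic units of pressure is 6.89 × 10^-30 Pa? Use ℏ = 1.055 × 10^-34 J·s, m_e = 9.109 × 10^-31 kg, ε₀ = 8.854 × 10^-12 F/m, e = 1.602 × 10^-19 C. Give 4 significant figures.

atomic unit of pressure: P_au = E_h/a₀³ = m_e⁴e¹⁰/((4πε₀)⁵ℏ⁸) = 2.929 × 10^13 Pa.
6.89 × 10^-30 / 2.929 × 10^13 = 2.352 × 10^-43

2.352 × 10^-43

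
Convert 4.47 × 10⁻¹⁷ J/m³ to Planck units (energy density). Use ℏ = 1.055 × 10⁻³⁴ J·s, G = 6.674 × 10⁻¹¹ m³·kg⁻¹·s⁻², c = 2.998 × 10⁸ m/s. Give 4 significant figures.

Planck energy density: u_P = c⁷/(ℏG²) = 4.632 × 10¹¹³ J/m³.
4.47 × 10⁻¹⁷ / 4.632 × 10¹¹³ = 9.650 × 10⁻¹³¹

9.650 × 10⁻¹³¹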